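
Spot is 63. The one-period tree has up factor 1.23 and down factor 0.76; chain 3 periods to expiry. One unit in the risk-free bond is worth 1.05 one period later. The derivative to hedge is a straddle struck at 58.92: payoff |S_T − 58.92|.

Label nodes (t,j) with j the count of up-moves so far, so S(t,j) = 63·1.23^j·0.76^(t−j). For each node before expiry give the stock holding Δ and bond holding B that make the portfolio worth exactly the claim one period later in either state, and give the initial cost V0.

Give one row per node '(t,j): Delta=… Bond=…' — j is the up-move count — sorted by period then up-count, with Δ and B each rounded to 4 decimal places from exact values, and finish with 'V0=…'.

Since d<R<u, set p* = (R−d)/(u−d) = 0.6170; price each node as the discounted p*-expectation of its children.
Terminal values V(3,·): V(3,0)=31.2645, V(3,1)=14.1618, V(3,2)=13.5177, V(3,3)=58.3146
(2,0): S=36.3888. Δ = (V_up−V_dn)/(S_up−S_dn) = (14.1618−31.2645)/(44.7582−27.6555) = -1.0000. V = [p*·14.1618 + (1−p*)·31.2645]/1.05 = 19.7255. B = V − Δ·S = 56.1143.
(2,1): S=58.8924. Δ = (V_up−V_dn)/(S_up−S_dn) = (13.5177−14.1618)/(72.4377−44.7582) = -0.0233. V = [p*·13.5177 + (1−p*)·14.1618]/1.05 = 13.1089. B = V − Δ·S = 14.4794.
(2,2): S=95.3127. Δ = (V_up−V_dn)/(S_up−S_dn) = (58.3146−13.5177)/(117.2346−72.4377) = 1.0000. V = [p*·58.3146 + (1−p*)·13.5177]/1.05 = 39.1984. B = V − Δ·S = -56.1143.
(1,0): S=47.8800. Δ = (V_up−V_dn)/(S_up−S_dn) = (13.1089−19.7255)/(58.8924−36.3888) = -0.2940. V = [p*·13.1089 + (1−p*)·19.7255]/1.05 = 14.8980. B = V − Δ·S = 28.9759.
(1,1): S=77.4900. Δ = (V_up−V_dn)/(S_up−S_dn) = (39.1984−13.1089)/(95.3127−58.8924) = 0.7163. V = [p*·39.1984 + (1−p*)·13.1089]/1.05 = 27.8159. B = V − Δ·S = -27.6937.
(0,0): S=63.0000. Δ = (V_up−V_dn)/(S_up−S_dn) = (27.8159−14.8980)/(77.4900−47.8800) = 0.4363. V = [p*·27.8159 + (1−p*)·14.8980]/1.05 = 21.7796. B = V − Δ·S = -5.7052.
Check: Δ(0,0)·S0 + B(0,0) = 21.7796 = V0.

(0,0): Delta=0.4363 Bond=-5.7052
(1,0): Delta=-0.2940 Bond=28.9759
(1,1): Delta=0.7163 Bond=-27.6937
(2,0): Delta=-1.0000 Bond=56.1143
(2,1): Delta=-0.0233 Bond=14.4794
(2,2): Delta=1.0000 Bond=-56.1143
V0=21.7796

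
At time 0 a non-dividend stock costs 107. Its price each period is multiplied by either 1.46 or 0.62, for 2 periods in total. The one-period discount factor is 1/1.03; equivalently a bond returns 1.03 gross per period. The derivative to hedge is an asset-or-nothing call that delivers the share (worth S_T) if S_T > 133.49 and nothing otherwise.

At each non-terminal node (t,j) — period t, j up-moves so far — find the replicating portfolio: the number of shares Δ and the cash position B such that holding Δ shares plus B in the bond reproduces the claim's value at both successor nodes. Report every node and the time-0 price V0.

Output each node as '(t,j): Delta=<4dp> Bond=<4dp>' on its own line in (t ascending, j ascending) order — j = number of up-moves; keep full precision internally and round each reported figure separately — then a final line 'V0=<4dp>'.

(0,0): Delta=1.2025 Bond=-77.4519
(1,0): Delta=0.0000 Bond=0.0000
(1,1): Delta=1.7381 Bond=-163.4424
V0=51.2182

Since d<R<u, set p* = (R−d)/(u−d) = 0.4881; price each node as the discounted p*-expectation of its children.
At expiry t=2: V(2,0)=0.0000, V(2,1)=0.0000, V(2,2)=228.0812
(1,0): S=66.3400. Δ = (V_up−V_dn)/(S_up−S_dn) = (0.0000−0.0000)/(96.8564−41.1308) = 0.0000. V = [p*·0.0000 + (1−p*)·0.0000]/1.03 = 0.0000. B = V − Δ·S = 0.0000.
(1,1): S=156.2200. Δ = (V_up−V_dn)/(S_up−S_dn) = (228.0812−0.0000)/(228.0812−96.8564) = 1.7381. V = [p*·228.0812 + (1−p*)·0.0000]/1.03 = 108.0829. B = V − Δ·S = -163.4424.
(0,0): S=107.0000. Δ = (V_up−V_dn)/(S_up−S_dn) = (108.0829−0.0000)/(156.2200−66.3400) = 1.2025. V = [p*·108.0829 + (1−p*)·0.0000]/1.03 = 51.2182. B = V − Δ·S = -77.4519.
Check: Δ(0,0)·S0 + B(0,0) = 51.2182 = V0.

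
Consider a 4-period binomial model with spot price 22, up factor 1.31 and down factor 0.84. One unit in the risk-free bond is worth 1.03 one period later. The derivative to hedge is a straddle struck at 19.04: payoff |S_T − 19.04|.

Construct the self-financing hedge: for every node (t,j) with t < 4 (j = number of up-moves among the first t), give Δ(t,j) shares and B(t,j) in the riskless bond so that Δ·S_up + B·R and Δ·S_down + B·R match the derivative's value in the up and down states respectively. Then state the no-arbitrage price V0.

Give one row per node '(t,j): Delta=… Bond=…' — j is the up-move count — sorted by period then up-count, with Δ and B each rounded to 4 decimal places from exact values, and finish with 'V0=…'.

Risk-neutral probability p* = (R−d)/(u−d) = (1.03−0.84)/(1.31−0.84) = 0.4043.
Payoff layer (t=4): V(4,0)=8.0868, V(4,1)=1.9583, V(4,2)=7.5994, V(4,3)=22.5047, V(4,4)=45.7500
(3,0): S=13.0395. Δ = (V_up−V_dn)/(S_up−S_dn) = (1.9583−8.0868)/(17.0817−10.9532) = -1.0000. V = [p*·1.9583 + (1−p*)·8.0868]/1.03 = 5.4459. B = V − Δ·S = 18.4854.
(3,1): S=20.3354. Δ = (V_up−V_dn)/(S_up−S_dn) = (7.5994−1.9583)/(26.6394−17.0817) = 0.5902. V = [p*·7.5994 + (1−p*)·1.9583]/1.03 = 4.1153. B = V − Δ·S = -7.8871.
(3,2): S=31.7135. Δ = (V_up−V_dn)/(S_up−S_dn) = (22.5047−7.5994)/(41.5447−26.6394) = 1.0000. V = [p*·22.5047 + (1−p*)·7.5994]/1.03 = 13.2281. B = V − Δ·S = -18.4854.
(3,3): S=49.4580. Δ = (V_up−V_dn)/(S_up−S_dn) = (45.7500−22.5047)/(64.7900−41.5447) = 1.0000. V = [p*·45.7500 + (1−p*)·22.5047]/1.03 = 30.9726. B = V − Δ·S = -18.4854.
(2,0): S=15.5232. Δ = (V_up−V_dn)/(S_up−S_dn) = (4.1153−5.4459)/(20.3354−13.0395) = -0.1824. V = [p*·4.1153 + (1−p*)·5.4459]/1.03 = 4.7651. B = V − Δ·S = 7.5963.
(2,1): S=24.2088. Δ = (V_up−V_dn)/(S_up−S_dn) = (13.2281−4.1153)/(31.7135−20.3354) = 0.8009. V = [p*·13.2281 + (1−p*)·4.1153]/1.03 = 7.5720. B = V − Δ·S = -11.8170.
(2,2): S=37.7542. Δ = (V_up−V_dn)/(S_up−S_dn) = (30.9726−13.2281)/(49.4580−31.7135) = 1.0000. V = [p*·30.9726 + (1−p*)·13.2281]/1.03 = 19.8072. B = V − Δ·S = -17.9470.
(1,0): S=18.4800. Δ = (V_up−V_dn)/(S_up−S_dn) = (7.5720−4.7651)/(24.2088−15.5232) = 0.3232. V = [p*·7.5720 + (1−p*)·4.7651]/1.03 = 5.7279. B = V − Δ·S = -0.2443.
(1,1): S=28.8200. Δ = (V_up−V_dn)/(S_up−S_dn) = (19.8072−7.5720)/(37.7542−24.2088) = 0.9033. V = [p*·19.8072 + (1−p*)·7.5720]/1.03 = 12.1535. B = V − Δ·S = -13.8787.
(0,0): S=22.0000. Δ = (V_up−V_dn)/(S_up−S_dn) = (12.1535−5.7279)/(28.8200−18.4800) = 0.6214. V = [p*·12.1535 + (1−p*)·5.7279]/1.03 = 8.0830. B = V − Δ·S = -5.5884.
Check: Δ(0,0)·S0 + B(0,0) = 8.0830 = V0.

(0,0): Delta=0.6214 Bond=-5.5884
(1,0): Delta=0.3232 Bond=-0.2443
(1,1): Delta=0.9033 Bond=-13.8787
(2,0): Delta=-0.1824 Bond=7.5963
(2,1): Delta=0.8009 Bond=-11.8170
(2,2): Delta=1.0000 Bond=-17.9470
(3,0): Delta=-1.0000 Bond=18.4854
(3,1): Delta=0.5902 Bond=-7.8871
(3,2): Delta=1.0000 Bond=-18.4854
(3,3): Delta=1.0000 Bond=-18.4854
V0=8.0830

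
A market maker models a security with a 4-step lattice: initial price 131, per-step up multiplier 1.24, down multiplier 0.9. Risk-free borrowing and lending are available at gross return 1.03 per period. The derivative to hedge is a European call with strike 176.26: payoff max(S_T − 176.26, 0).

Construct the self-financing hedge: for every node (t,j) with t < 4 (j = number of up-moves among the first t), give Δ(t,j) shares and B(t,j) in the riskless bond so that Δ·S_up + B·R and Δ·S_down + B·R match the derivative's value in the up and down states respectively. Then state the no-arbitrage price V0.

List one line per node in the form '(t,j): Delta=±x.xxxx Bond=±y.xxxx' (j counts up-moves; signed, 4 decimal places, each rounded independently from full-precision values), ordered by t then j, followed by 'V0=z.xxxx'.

Since d<R<u, set p* = (R−d)/(u−d) = 0.3824; price each node as the discounted p*-expectation of its children.
At expiry t=4: V(4,0)=0.0000, V(4,1)=0.0000, V(4,2)=0.0000, V(4,3)=48.5310, V(4,4)=133.4520
(3,0): S=95.4990. Δ = (V_up−V_dn)/(S_up−S_dn) = (0.0000−0.0000)/(118.4188−85.9491) = 0.0000. V = [p*·0.0000 + (1−p*)·0.0000]/1.03 = 0.0000. B = V − Δ·S = 0.0000.
(3,1): S=131.5764. Δ = (V_up−V_dn)/(S_up−S_dn) = (0.0000−0.0000)/(163.1547−118.4188) = 0.0000. V = [p*·0.0000 + (1−p*)·0.0000]/1.03 = 0.0000. B = V − Δ·S = 0.0000.
(3,2): S=181.2830. Δ = (V_up−V_dn)/(S_up−S_dn) = (48.5310−0.0000)/(224.7910−163.1547) = 0.7874. V = [p*·48.5310 + (1−p*)·0.0000]/1.03 = 18.0155. B = V − Δ·S = -124.7227.
(3,3): S=249.7677. Δ = (V_up−V_dn)/(S_up−S_dn) = (133.4520−48.5310)/(309.7120−224.7910) = 1.0000. V = [p*·133.4520 + (1−p*)·48.5310]/1.03 = 78.6415. B = V − Δ·S = -171.1262.
(2,0): S=106.1100. Δ = (V_up−V_dn)/(S_up−S_dn) = (0.0000−0.0000)/(131.5764−95.4990) = 0.0000. V = [p*·0.0000 + (1−p*)·0.0000]/1.03 = 0.0000. B = V − Δ·S = 0.0000.
(2,1): S=146.1960. Δ = (V_up−V_dn)/(S_up−S_dn) = (18.0155−0.0000)/(181.2830−131.5764) = 0.3624. V = [p*·18.0155 + (1−p*)·0.0000]/1.03 = 6.6876. B = V − Δ·S = -46.2991.
(2,2): S=201.4256. Δ = (V_up−V_dn)/(S_up−S_dn) = (78.6415−18.0155)/(249.7677−181.2830) = 0.8852. V = [p*·78.6415 + (1−p*)·18.0155]/1.03 = 39.9962. B = V − Δ·S = -138.3157.
(1,0): S=117.9000. Δ = (V_up−V_dn)/(S_up−S_dn) = (6.6876−0.0000)/(146.1960−106.1100) = 0.1668. V = [p*·6.6876 + (1−p*)·0.0000]/1.03 = 2.4826. B = V − Δ·S = -17.1870.
(1,1): S=162.4400. Δ = (V_up−V_dn)/(S_up−S_dn) = (39.9962−6.6876)/(201.4256−146.1960) = 0.6031. V = [p*·39.9962 + (1−p*)·6.6876]/1.03 = 18.8575. B = V − Δ·S = -79.1087.
(0,0): S=131.0000. Δ = (V_up−V_dn)/(S_up−S_dn) = (18.8575−2.4826)/(162.4400−117.9000) = 0.3676. V = [p*·18.8575 + (1−p*)·2.4826]/1.03 = 8.4889. B = V − Δ·S = -39.6727.
Check: Δ(0,0)·S0 + B(0,0) = 8.4889 = V0.

(0,0): Delta=0.3676 Bond=-39.6727
(1,0): Delta=0.1668 Bond=-17.1870
(1,1): Delta=0.6031 Bond=-79.1087
(2,0): Delta=0.0000 Bond=0.0000
(2,1): Delta=0.3624 Bond=-46.2991
(2,2): Delta=0.8852 Bond=-138.3157
(3,0): Delta=0.0000 Bond=0.0000
(3,1): Delta=0.0000 Bond=0.0000
(3,2): Delta=0.7874 Bond=-124.7227
(3,3): Delta=1.0000 Bond=-171.1262
V0=8.4889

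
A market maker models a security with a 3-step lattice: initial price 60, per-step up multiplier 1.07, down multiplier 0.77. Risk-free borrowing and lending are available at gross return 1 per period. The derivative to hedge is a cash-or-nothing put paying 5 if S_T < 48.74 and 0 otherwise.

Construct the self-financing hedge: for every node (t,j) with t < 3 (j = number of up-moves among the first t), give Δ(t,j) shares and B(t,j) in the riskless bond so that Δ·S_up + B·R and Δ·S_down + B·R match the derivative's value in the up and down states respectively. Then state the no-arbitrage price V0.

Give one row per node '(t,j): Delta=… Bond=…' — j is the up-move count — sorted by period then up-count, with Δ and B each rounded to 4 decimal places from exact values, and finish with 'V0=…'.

(0,0): Delta=-0.0994 Bond=6.6526
(1,0): Delta=-0.2766 Bond=14.8389
(1,1): Delta=-0.0606 Bond=4.1611
(2,0): Delta=0.0000 Bond=5.0000
(2,1): Delta=-0.3371 Bond=17.8333
(2,2): Delta=0.0000 Bond=0.0000
V0=0.6896

The replicating-portfolio and risk-neutral prices coincide; use p* = (1−0.77)/(1.07−0.77) = 0.7667 for the latter.
Terminal values V(3,·): V(3,0)=5.0000, V(3,1)=5.0000, V(3,2)=0.0000, V(3,3)=0.0000
  t=2,j=0: stock 35.5740 → up 38.0642 (V=5.0000), down 27.3920 (V=5.0000). Price 5.0000; hedge Δ=0.0000, bond B=5.0000.
  t=2,j=1: stock 49.4340 → up 52.8944 (V=0.0000), down 38.0642 (V=5.0000). Price 1.1667; hedge Δ=-0.3371, bond B=17.8333.
  t=2,j=2: stock 68.6940 → up 73.5026 (V=0.0000), down 52.8944 (V=0.0000). Price 0.0000; hedge Δ=0.0000, bond B=0.0000.
  t=1,j=0: stock 46.2000 → up 49.4340 (V=1.1667), down 35.5740 (V=5.0000). Price 2.0611; hedge Δ=-0.2766, bond B=14.8389.
  t=1,j=1: stock 64.2000 → up 68.6940 (V=0.0000), down 49.4340 (V=1.1667). Price 0.2722; hedge Δ=-0.0606, bond B=4.1611.
  t=0,j=0: stock 60.0000 → up 64.2000 (V=0.2722), down 46.2000 (V=2.0611). Price 0.6896; hedge Δ=-0.0994, bond B=6.6526.
Self-financing check: at every node Δ·S+B equals the discounted successor values.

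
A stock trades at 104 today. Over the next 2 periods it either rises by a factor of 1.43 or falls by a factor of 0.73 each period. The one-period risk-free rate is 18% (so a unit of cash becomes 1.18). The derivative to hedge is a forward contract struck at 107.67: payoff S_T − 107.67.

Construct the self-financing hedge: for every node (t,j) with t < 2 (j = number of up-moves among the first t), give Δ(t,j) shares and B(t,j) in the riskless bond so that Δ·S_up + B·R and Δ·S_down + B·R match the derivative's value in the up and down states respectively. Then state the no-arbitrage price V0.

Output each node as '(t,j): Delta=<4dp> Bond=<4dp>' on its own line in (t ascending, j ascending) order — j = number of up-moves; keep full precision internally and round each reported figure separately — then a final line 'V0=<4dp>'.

Under the risk-neutral measure, an up-move has probability p* = (R−d)/(u−d) = 0.6429 and values discount at R = 1.18.
At expiry t=2: V(2,0)=-52.2484, V(2,1)=0.8956, V(2,2)=104.9996
  t=1,j=0: stock 75.9200 → up 108.5656 (V=0.8956), down 55.4216 (V=-52.2484). Price -15.3258; hedge Δ=1.0000, bond B=-91.2458.
  t=1,j=1: stock 148.7200 → up 212.6696 (V=104.9996), down 108.5656 (V=0.8956). Price 57.4742; hedge Δ=1.0000, bond B=-91.2458.
  t=0,j=0: stock 104.0000 → up 148.7200 (V=57.4742), down 75.9200 (V=-15.3258). Price 26.6731; hedge Δ=1.0000, bond B=-77.3269.
Each (Δ,B) replicates both successor values, so the strategy is self-financing and V0 is arbitrage-free.

(0,0): Delta=1.0000 Bond=-77.3269
(1,0): Delta=1.0000 Bond=-91.2458
(1,1): Delta=1.0000 Bond=-91.2458
V0=26.6731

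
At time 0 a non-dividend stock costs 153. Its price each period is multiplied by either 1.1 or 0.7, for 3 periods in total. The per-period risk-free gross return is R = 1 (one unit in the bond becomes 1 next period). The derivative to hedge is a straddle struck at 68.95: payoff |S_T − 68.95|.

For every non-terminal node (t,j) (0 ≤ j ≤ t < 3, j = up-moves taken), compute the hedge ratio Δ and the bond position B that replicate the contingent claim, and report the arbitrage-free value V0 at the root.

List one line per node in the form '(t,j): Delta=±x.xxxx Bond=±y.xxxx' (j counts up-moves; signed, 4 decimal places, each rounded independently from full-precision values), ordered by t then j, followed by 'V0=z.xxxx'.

(0,0): Delta=0.9664 Bond=-63.2881
(1,0): Delta=0.8078 Bond=-46.3024
(1,1): Delta=1.0000 Bond=-68.9500
(2,0): Delta=-0.0985 Bond=21.6405
(2,1): Delta=1.0000 Bond=-68.9500
(2,2): Delta=1.0000 Bond=-68.9500
V0=84.5647

Risk-neutral probability p* = (R−d)/(u−d) = (1−0.7)/(1.1−0.7) = 0.7500.
At expiry t=3: V(3,0)=16.4710, V(3,1)=13.5170, V(3,2)=60.6410, V(3,3)=134.6930
  t=2,j=0: stock 74.9700 → up 82.4670 (V=13.5170), down 52.4790 (V=16.4710). Price 14.2555; hedge Δ=-0.0985, bond B=21.6405.
  t=2,j=1: stock 117.8100 → up 129.5910 (V=60.6410), down 82.4670 (V=13.5170). Price 48.8600; hedge Δ=1.0000, bond B=-68.9500.
  t=2,j=2: stock 185.1300 → up 203.6430 (V=134.6930), down 129.5910 (V=60.6410). Price 116.1800; hedge Δ=1.0000, bond B=-68.9500.
  t=1,j=0: stock 107.1000 → up 117.8100 (V=48.8600), down 74.9700 (V=14.2555). Price 40.2089; hedge Δ=0.8078, bond B=-46.3024.
  t=1,j=1: stock 168.3000 → up 185.1300 (V=116.1800), down 117.8100 (V=48.8600). Price 99.3500; hedge Δ=1.0000, bond B=-68.9500.
  t=0,j=0: stock 153.0000 → up 168.3000 (V=99.3500), down 107.1000 (V=40.2089). Price 84.5647; hedge Δ=0.9664, bond B=-63.2881.
Self-financing check: at every node Δ·S+B equals the discounted successor values.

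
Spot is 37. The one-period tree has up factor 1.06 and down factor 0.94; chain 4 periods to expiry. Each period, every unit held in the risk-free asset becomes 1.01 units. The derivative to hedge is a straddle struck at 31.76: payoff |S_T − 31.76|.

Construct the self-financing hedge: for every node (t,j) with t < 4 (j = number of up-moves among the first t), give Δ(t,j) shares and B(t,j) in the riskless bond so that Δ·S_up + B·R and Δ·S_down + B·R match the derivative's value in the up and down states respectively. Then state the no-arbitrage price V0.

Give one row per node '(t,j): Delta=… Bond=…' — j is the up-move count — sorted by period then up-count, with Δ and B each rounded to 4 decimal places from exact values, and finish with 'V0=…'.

No-arbitrage ⇒ martingale measure with p* = (R−d)/(u−d) = 0.5833.
Terminal payoffs: V(4,0)=2.8723, V(4,1)=0.8155, V(4,2)=4.9741, V(4,3)=9.6635, V(4,4)=14.9516
(3,0): S=30.7316. Δ = (V_up−V_dn)/(S_up−S_dn) = (0.8155−2.8723)/(32.5755−28.8877) = -0.5577. V = [p*·0.8155 + (1−p*)·2.8723]/1.01 = 1.6559. B = V − Δ·S = 18.7958.
(3,1): S=34.6548. Δ = (V_up−V_dn)/(S_up−S_dn) = (4.9741−0.8155)/(36.7341−32.5755) = 1.0000. V = [p*·4.9741 + (1−p*)·0.8155]/1.01 = 3.2092. B = V − Δ·S = -31.4455.
(3,2): S=39.0788. Δ = (V_up−V_dn)/(S_up−S_dn) = (9.6635−4.9741)/(41.4235−36.7341) = 1.0000. V = [p*·9.6635 + (1−p*)·4.9741]/1.01 = 7.6333. B = V − Δ·S = -31.4455.
(3,3): S=44.0676. Δ = (V_up−V_dn)/(S_up−S_dn) = (14.9516−9.6635)/(46.7116−41.4235) = 1.0000. V = [p*·14.9516 + (1−p*)·9.6635]/1.01 = 12.6220. B = V − Δ·S = -31.4455.
(2,0): S=32.6932. Δ = (V_up−V_dn)/(S_up−S_dn) = (3.2092−1.6559)/(34.6548−30.7316) = 0.3959. V = [p*·3.2092 + (1−p*)·1.6559]/1.01 = 2.5367. B = V − Δ·S = -10.4076.
(2,1): S=36.8668. Δ = (V_up−V_dn)/(S_up−S_dn) = (7.6333−3.2092)/(39.0788−34.6548) = 1.0000. V = [p*·7.6333 + (1−p*)·3.2092]/1.01 = 5.7326. B = V − Δ·S = -31.1342.
(2,2): S=41.5732. Δ = (V_up−V_dn)/(S_up−S_dn) = (12.6220−7.6333)/(44.0676−39.0788) = 1.0000. V = [p*·12.6220 + (1−p*)·7.6333]/1.01 = 10.4390. B = V − Δ·S = -31.1342.
(1,0): S=34.7800. Δ = (V_up−V_dn)/(S_up−S_dn) = (5.7326−2.5367)/(36.8668−32.6932) = 0.7657. V = [p*·5.7326 + (1−p*)·2.5367]/1.01 = 4.3574. B = V − Δ·S = -22.2754.
(1,1): S=39.2200. Δ = (V_up−V_dn)/(S_up−S_dn) = (10.4390−5.7326)/(41.5732−36.8668) = 1.0000. V = [p*·10.4390 + (1−p*)·5.7326]/1.01 = 8.3941. B = V − Δ·S = -30.8259.
(0,0): S=37.0000. Δ = (V_up−V_dn)/(S_up−S_dn) = (8.3941−4.3574)/(39.2200−34.7800) = 0.9092. V = [p*·8.3941 + (1−p*)·4.3574]/1.01 = 6.6457. B = V − Δ·S = -26.9933.
Root portfolio cost Δ·37+B reproduces V0=6.6457.

(0,0): Delta=0.9092 Bond=-26.9933
(1,0): Delta=0.7657 Bond=-22.2754
(1,1): Delta=1.0000 Bond=-30.8259
(2,0): Delta=0.3959 Bond=-10.4076
(2,1): Delta=1.0000 Bond=-31.1342
(2,2): Delta=1.0000 Bond=-31.1342
(3,0): Delta=-0.5577 Bond=18.7958
(3,1): Delta=1.0000 Bond=-31.4455
(3,2): Delta=1.0000 Bond=-31.4455
(3,3): Delta=1.0000 Bond=-31.4455
V0=6.6457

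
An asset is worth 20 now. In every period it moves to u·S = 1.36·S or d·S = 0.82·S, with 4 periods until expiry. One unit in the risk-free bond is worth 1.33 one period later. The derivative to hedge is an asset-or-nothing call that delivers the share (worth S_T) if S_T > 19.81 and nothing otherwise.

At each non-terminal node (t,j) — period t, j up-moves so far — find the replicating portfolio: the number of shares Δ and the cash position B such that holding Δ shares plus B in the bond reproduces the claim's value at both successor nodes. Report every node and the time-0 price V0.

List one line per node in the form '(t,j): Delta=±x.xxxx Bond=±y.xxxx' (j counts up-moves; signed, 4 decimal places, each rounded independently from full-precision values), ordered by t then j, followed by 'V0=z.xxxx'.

(0,0): Delta=1.0051 Bond=-0.1056
(1,0): Delta=1.0993 Bond=-1.6847
(1,1): Delta=1.0018 Bond=-0.0496
(2,0): Delta=2.4323 Bond=-20.1664
(2,1): Delta=1.0520 Bond=-1.1863
(2,2): Delta=1.0000 Bond=0.0000
(3,0): Delta=0.0000 Bond=0.0000
(3,1): Delta=2.5185 Bond=-28.3991
(3,2): Delta=1.0000 Bond=0.0000
(3,3): Delta=1.0000 Bond=0.0000
V0=19.9969

The replicating-portfolio and risk-neutral prices coincide; use p* = (1.33−0.82)/(1.36−0.82) = 0.9444 for the latter.
At expiry t=4: V(4,0)=0.0000, V(4,1)=0.0000, V(4,2)=24.8734, V(4,3)=41.2535, V(4,4)=68.4204
Node (3,0) S=11.0274: V=(p*·0.0000+(1−p*)·0.0000)/1.33=0.0000; Δ=(0.0000−0.0000)/(14.9972−9.0424)=0.0000; B=V−Δ·S=0.0000
Node (3,1) S=18.2893: V=(p*·24.8734+(1−p*)·0.0000)/1.33=17.6628; Δ=(24.8734−0.0000)/(24.8734−14.9972)=2.5185; B=V−Δ·S=-28.3991
Node (3,2) S=30.3334: V=(p*·41.2535+(1−p*)·24.8734)/1.33=30.3334; Δ=(41.2535−24.8734)/(41.2535−24.8734)=1.0000; B=V−Δ·S=0.0000
Node (3,3) S=50.3091: V=(p*·68.4204+(1−p*)·41.2535)/1.33=50.3091; Δ=(68.4204−41.2535)/(68.4204−41.2535)=1.0000; B=V−Δ·S=0.0000
Node (2,0) S=13.4480: V=(p*·17.6628+(1−p*)·0.0000)/1.33=12.5425; Δ=(17.6628−0.0000)/(18.2893−11.0274)=2.4323; B=V−Δ·S=-20.1664
Node (2,1) S=22.3040: V=(p*·30.3334+(1−p*)·17.6628)/1.33=22.2778; Δ=(30.3334−17.6628)/(30.3334−18.2893)=1.0520; B=V−Δ·S=-1.1863
Node (2,2) S=36.9920: V=(p*·50.3091+(1−p*)·30.3334)/1.33=36.9920; Δ=(50.3091−30.3334)/(50.3091−30.3334)=1.0000; B=V−Δ·S=0.0000
Node (1,0) S=16.4000: V=(p*·22.2778+(1−p*)·12.5425)/1.33=16.3436; Δ=(22.2778−12.5425)/(22.3040−13.4480)=1.0993; B=V−Δ·S=-1.6847
Node (1,1) S=27.2000: V=(p*·36.9920+(1−p*)·22.2778)/1.33=27.1989; Δ=(36.9920−22.2778)/(36.9920−22.3040)=1.0018; B=V−Δ·S=-0.0496
Node (0,0) S=20.0000: V=(p*·27.1989+(1−p*)·16.3436)/1.33=19.9969; Δ=(27.1989−16.3436)/(27.2000−16.4000)=1.0051; B=V−Δ·S=-0.1056
Each (Δ,B) replicates both successor values, so the strategy is self-financing and V0 is arbitrage-free.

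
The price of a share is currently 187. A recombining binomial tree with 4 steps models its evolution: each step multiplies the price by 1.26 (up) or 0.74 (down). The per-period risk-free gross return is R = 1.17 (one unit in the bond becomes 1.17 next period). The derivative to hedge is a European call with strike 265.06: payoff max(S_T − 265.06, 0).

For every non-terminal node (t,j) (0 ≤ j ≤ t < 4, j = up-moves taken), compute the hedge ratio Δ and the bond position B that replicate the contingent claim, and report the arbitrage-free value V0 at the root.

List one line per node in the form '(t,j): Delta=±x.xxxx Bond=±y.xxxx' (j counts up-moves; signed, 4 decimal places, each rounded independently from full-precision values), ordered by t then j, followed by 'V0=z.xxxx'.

(0,0): Delta=0.7330 Bond=-83.1515
(1,0): Delta=0.0816 Bond=-7.1403
(1,1): Delta=0.8131 Bond=-116.1552
(2,0): Delta=0.0000 Bond=0.0000
(2,1): Delta=0.0916 Bond=-10.1026
(2,2): Delta=0.9018 Bond=-162.2316
(3,0): Delta=0.0000 Bond=0.0000
(3,1): Delta=0.0000 Bond=0.0000
(3,2): Delta=0.1029 Bond=-14.2941
(3,3): Delta=1.0000 Bond=-226.5470
V0=53.9246

Since d<R<u, set p* = (R−d)/(u−d) = 0.8269; price each node as the discounted p*-expectation of its children.
At expiry t=4: V(4,0)=0.0000, V(4,1)=0.0000, V(4,2)=0.0000, V(4,3)=11.7520, V(4,4)=206.2686
  t=3,j=0: stock 75.7769 → up 95.4789 (V=0.0000), down 56.0749 (V=0.0000). Price 0.0000; hedge Δ=0.0000, bond B=0.0000.
  t=3,j=1: stock 129.0255 → up 162.5721 (V=0.0000), down 95.4789 (V=0.0000). Price 0.0000; hedge Δ=0.0000, bond B=0.0000.
  t=3,j=2: stock 219.6921 → up 276.8120 (V=11.7520), down 162.5721 (V=0.0000). Price 8.3060; hedge Δ=0.1029, bond B=-14.2941.
  t=3,j=3: stock 374.0703 → up 471.3286 (V=206.2686), down 276.8120 (V=11.7520). Price 147.5233; hedge Δ=1.0000, bond B=-226.5470.
  t=2,j=0: stock 102.4012 → up 129.0255 (V=0.0000), down 75.7769 (V=0.0000). Price 0.0000; hedge Δ=0.0000, bond B=0.0000.
  t=2,j=1: stock 174.3588 → up 219.6921 (V=8.3060), down 129.0255 (V=0.0000). Price 5.8705; hedge Δ=0.0916, bond B=-10.1026.
  t=2,j=2: stock 296.8812 → up 374.0703 (V=147.5233), down 219.6921 (V=8.3060). Price 105.4940; hedge Δ=0.9018, bond B=-162.2316.
  t=1,j=0: stock 138.3800 → up 174.3588 (V=5.8705), down 102.4012 (V=0.0000). Price 4.1491; hedge Δ=0.0816, bond B=-7.1403.
  t=1,j=1: stock 235.6200 → up 296.8812 (V=105.4940), down 174.3588 (V=5.8705). Price 75.4286; hedge Δ=0.8131, bond B=-116.1552.
  t=0,j=0: stock 187.0000 → up 235.6200 (V=75.4286), down 138.3800 (V=4.1491). Price 53.9246; hedge Δ=0.7330, bond B=-83.1515.
The time-0 hedge costs 53.9246, which is the no-arbitrage price.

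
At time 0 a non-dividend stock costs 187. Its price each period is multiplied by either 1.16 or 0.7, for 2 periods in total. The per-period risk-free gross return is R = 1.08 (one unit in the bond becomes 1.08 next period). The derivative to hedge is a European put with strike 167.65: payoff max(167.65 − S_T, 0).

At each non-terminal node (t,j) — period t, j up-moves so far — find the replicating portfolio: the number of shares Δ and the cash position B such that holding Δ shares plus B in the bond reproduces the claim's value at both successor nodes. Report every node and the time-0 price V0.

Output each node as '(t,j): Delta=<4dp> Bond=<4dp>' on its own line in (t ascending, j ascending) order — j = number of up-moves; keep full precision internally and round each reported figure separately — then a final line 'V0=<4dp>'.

(0,0): Delta=-0.2533 Bond=53.2263
(1,0): Delta=-1.0000 Bond=155.2315
(1,1): Delta=-0.1584 Bond=36.9061
V0=5.8650

Since d<R<u, set p* = (R−d)/(u−d) = 0.8261; price each node as the discounted p*-expectation of its children.
At expiry t=2: V(2,0)=76.0200, V(2,1)=15.8060, V(2,2)=0.0000
(1,0): S=130.9000. Δ = (V_up−V_dn)/(S_up−S_dn) = (15.8060−76.0200)/(151.8440−91.6300) = -1.0000. V = [p*·15.8060 + (1−p*)·76.0200]/1.08 = 24.3315. B = V − Δ·S = 155.2315.
(1,1): S=216.9200. Δ = (V_up−V_dn)/(S_up−S_dn) = (0.0000−15.8060)/(251.6272−151.8440) = -0.1584. V = [p*·0.0000 + (1−p*)·15.8060]/1.08 = 2.5452. B = V − Δ·S = 36.9061.
(0,0): S=187.0000. Δ = (V_up−V_dn)/(S_up−S_dn) = (2.5452−24.3315)/(216.9200−130.9000) = -0.2533. V = [p*·2.5452 + (1−p*)·24.3315]/1.08 = 5.8650. B = V − Δ·S = 53.2263.
Check: Δ(0,0)·S0 + B(0,0) = 5.8650 = V0.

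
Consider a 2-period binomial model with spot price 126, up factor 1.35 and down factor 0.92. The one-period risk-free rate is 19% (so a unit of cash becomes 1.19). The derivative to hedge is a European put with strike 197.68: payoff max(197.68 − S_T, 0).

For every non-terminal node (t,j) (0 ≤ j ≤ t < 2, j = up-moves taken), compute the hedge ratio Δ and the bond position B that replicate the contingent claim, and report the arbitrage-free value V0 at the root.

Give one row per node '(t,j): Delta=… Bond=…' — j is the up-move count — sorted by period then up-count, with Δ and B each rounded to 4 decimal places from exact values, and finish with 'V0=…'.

(0,0): Delta=-0.6888 Bond=109.2795
(1,0): Delta=-1.0000 Bond=166.1176
(1,1): Delta=-0.5631 Bond=108.6648
V0=22.4915

Since d<R<u, set p* = (R−d)/(u−d) = 0.6279; price each node as the discounted p*-expectation of its children.
Terminal values V(2,·): V(2,0)=91.0336, V(2,1)=41.1880, V(2,2)=0.0000
Node (1,0) S=115.9200: V=(p*·41.1880+(1−p*)·91.0336)/1.19=50.1976; Δ=(41.1880−91.0336)/(156.4920−106.6464)=-1.0000; B=V−Δ·S=166.1176
Node (1,1) S=170.1000: V=(p*·0.0000+(1−p*)·41.1880)/1.19=12.8788; Δ=(0.0000−41.1880)/(229.6350−156.4920)=-0.5631; B=V−Δ·S=108.6648
Node (0,0) S=126.0000: V=(p*·12.8788+(1−p*)·50.1976)/1.19=22.4915; Δ=(12.8788−50.1976)/(170.1000−115.9200)=-0.6888; B=V−Δ·S=109.2795
Each (Δ,B) replicates both successor values, so the strategy is self-financing and V0 is arbitrage-free.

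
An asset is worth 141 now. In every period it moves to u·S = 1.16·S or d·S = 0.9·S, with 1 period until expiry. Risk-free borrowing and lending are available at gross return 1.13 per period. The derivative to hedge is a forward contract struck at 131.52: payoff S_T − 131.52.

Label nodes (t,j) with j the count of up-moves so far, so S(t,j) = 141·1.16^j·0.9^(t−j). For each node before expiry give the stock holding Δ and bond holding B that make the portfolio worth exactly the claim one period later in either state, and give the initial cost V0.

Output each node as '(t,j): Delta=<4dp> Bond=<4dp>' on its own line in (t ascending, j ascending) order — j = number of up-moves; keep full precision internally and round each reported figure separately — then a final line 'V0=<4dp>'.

The replicating-portfolio and risk-neutral prices coincide; use p* = (1.13−0.9)/(1.16−0.9) = 0.8846 for the latter.
Terminal values V(1,·): V(1,0)=-4.6200, V(1,1)=32.0400
(0,0): S=141.0000. Δ = (V_up−V_dn)/(S_up−S_dn) = (32.0400−-4.6200)/(163.5600−126.9000) = 1.0000. V = [p*·32.0400 + (1−p*)·-4.6200]/1.13 = 24.6106. B = V − Δ·S = -116.3894.
Check: Δ(0,0)·S0 + B(0,0) = 24.6106 = V0.

(0,0): Delta=1.0000 Bond=-116.3894
V0=24.6106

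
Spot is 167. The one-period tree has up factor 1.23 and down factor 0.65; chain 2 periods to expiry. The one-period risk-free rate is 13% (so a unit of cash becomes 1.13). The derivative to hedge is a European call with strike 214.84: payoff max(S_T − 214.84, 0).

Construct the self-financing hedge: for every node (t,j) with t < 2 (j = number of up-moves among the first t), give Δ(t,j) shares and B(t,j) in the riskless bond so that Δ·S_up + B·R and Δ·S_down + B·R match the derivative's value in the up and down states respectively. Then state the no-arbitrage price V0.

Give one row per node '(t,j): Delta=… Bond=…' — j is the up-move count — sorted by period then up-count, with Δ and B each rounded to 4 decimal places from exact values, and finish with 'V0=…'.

(0,0): Delta=0.2859 Bond=-27.4661
(1,0): Delta=0.0000 Bond=0.0000
(1,1): Delta=0.3174 Bond=-37.5027
V0=20.2827

Since d<R<u, set p* = (R−d)/(u−d) = 0.8276; price each node as the discounted p*-expectation of its children.
Payoff layer (t=2): V(2,0)=0.0000, V(2,1)=0.0000, V(2,2)=37.8143
  t=1,j=0: stock 108.5500 → up 133.5165 (V=0.0000), down 70.5575 (V=0.0000). Price 0.0000; hedge Δ=0.0000, bond B=0.0000.
  t=1,j=1: stock 205.4100 → up 252.6543 (V=37.8143), down 133.5165 (V=0.0000). Price 27.6943; hedge Δ=0.3174, bond B=-37.5027.
  t=0,j=0: stock 167.0000 → up 205.4100 (V=27.6943), down 108.5500 (V=0.0000). Price 20.2827; hedge Δ=0.2859, bond B=-27.4661.
Self-financing check: at every node Δ·S+B equals the discounted successor values.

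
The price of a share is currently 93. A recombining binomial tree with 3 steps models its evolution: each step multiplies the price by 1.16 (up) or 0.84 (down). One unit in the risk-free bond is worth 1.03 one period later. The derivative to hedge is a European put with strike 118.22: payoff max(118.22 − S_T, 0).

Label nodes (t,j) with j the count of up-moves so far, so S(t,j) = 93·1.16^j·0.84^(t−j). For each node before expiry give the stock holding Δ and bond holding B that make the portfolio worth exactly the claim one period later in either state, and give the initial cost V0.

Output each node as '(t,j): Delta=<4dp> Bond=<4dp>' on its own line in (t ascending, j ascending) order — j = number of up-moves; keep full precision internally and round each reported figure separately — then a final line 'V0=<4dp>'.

No-arbitrage ⇒ martingale measure with p* = (R−d)/(u−d) = 0.5938.
At expiry t=3: V(3,0)=63.0985, V(3,1)=42.0999, V(3,2)=13.1017, V(3,3)=0.0000
  t=2,j=0: stock 65.6208 → up 76.1201 (V=42.0999), down 55.1215 (V=63.0985). Price 49.1559; hedge Δ=-1.0000, bond B=114.7767.
  t=2,j=1: stock 90.6192 → up 105.1183 (V=13.1017), down 76.1201 (V=42.0999). Price 24.1575; hedge Δ=-1.0000, bond B=114.7767.
  t=2,j=2: stock 125.1408 → up 145.1633 (V=0.0000), down 105.1183 (V=13.1017). Price 5.1676; hedge Δ=-0.3272, bond B=46.1105.
  t=1,j=0: stock 78.1200 → up 90.6192 (V=24.1575), down 65.6208 (V=49.1559). Price 33.3137; hedge Δ=-1.0000, bond B=111.4337.
  t=1,j=1: stock 107.8800 → up 125.1408 (V=5.1676), down 90.6192 (V=24.1575). Price 12.5070; hedge Δ=-0.5501, bond B=71.8506.
  t=0,j=0: stock 93.0000 → up 107.8800 (V=12.5070), down 78.1200 (V=33.3137). Price 20.3492; hedge Δ=-0.6991, bond B=85.3701.
Self-financing check: at every node Δ·S+B equals the discounted successor values.

(0,0): Delta=-0.6991 Bond=85.3701
(1,0): Delta=-1.0000 Bond=111.4337
(1,1): Delta=-0.5501 Bond=71.8506
(2,0): Delta=-1.0000 Bond=114.7767
(2,1): Delta=-1.0000 Bond=114.7767
(2,2): Delta=-0.3272 Bond=46.1105
V0=20.3492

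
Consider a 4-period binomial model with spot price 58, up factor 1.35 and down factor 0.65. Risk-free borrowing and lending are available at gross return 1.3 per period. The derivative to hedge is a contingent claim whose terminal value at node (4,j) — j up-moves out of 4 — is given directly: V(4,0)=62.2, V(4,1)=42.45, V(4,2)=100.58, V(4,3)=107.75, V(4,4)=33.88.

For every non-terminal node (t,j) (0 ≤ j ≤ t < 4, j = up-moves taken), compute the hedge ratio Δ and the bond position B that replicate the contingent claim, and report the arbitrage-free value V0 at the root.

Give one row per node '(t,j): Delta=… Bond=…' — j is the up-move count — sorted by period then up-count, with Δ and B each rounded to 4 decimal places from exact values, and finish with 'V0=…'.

The replicating-portfolio and risk-neutral prices coincide; use p* = (1.3−0.65)/(1.35−0.65) = 0.9286 for the latter.
Payoff layer (t=4): V(4,0)=62.2000, V(4,1)=42.4500, V(4,2)=100.5800, V(4,3)=107.7500, V(4,4)=33.8800
(3,0): S=15.9283. Δ = (V_up−V_dn)/(S_up−S_dn) = (42.4500−62.2000)/(21.5031−10.3534) = -1.7713. V = [p*·42.4500 + (1−p*)·62.2000]/1.3 = 33.7390. B = V − Δ·S = 61.9533.
(3,1): S=33.0818. Δ = (V_up−V_dn)/(S_up−S_dn) = (100.5800−42.4500)/(44.6604−21.5031) = 2.5102. V = [p*·100.5800 + (1−p*)·42.4500]/1.3 = 74.1753. B = V − Δ·S = -8.8676.
(3,2): S=68.7083. Δ = (V_up−V_dn)/(S_up−S_dn) = (107.7500−100.5800)/(92.7561−44.6604) = 0.1491. V = [p*·107.7500 + (1−p*)·100.5800]/1.3 = 82.4907. B = V − Δ·S = 72.2478.
(3,3): S=142.7018. Δ = (V_up−V_dn)/(S_up−S_dn) = (33.8800−107.7500)/(192.6474−92.7561) = -0.7395. V = [p*·33.8800 + (1−p*)·107.7500]/1.3 = 30.1203. B = V − Δ·S = 135.6489.
(2,0): S=24.5050. Δ = (V_up−V_dn)/(S_up−S_dn) = (74.1753−33.7390)/(33.0818−15.9283) = 2.3573. V = [p*·74.1753 + (1−p*)·33.7390]/1.3 = 54.8361. B = V − Δ·S = -2.9300.
(2,1): S=50.8950. Δ = (V_up−V_dn)/(S_up−S_dn) = (82.4907−74.1753)/(68.7083−33.0818) = 0.2334. V = [p*·82.4907 + (1−p*)·74.1753]/1.3 = 62.9975. B = V − Δ·S = 51.1183.
(2,2): S=105.7050. Δ = (V_up−V_dn)/(S_up−S_dn) = (30.1203−82.4907)/(142.7018−68.7083) = -0.7078. V = [p*·30.1203 + (1−p*)·82.4907]/1.3 = 26.0470. B = V − Δ·S = 100.8617.
(1,0): S=37.7000. Δ = (V_up−V_dn)/(S_up−S_dn) = (62.9975−54.8361)/(50.8950−24.5050) = 0.3093. V = [p*·62.9975 + (1−p*)·54.8361]/1.3 = 48.0112. B = V − Δ·S = 36.3521.
(1,1): S=78.3000. Δ = (V_up−V_dn)/(S_up−S_dn) = (26.0470−62.9975)/(105.7050−50.8950) = -0.6742. V = [p*·26.0470 + (1−p*)·62.9975]/1.3 = 22.0664. B = V − Δ·S = 74.8528.
(0,0): S=58.0000. Δ = (V_up−V_dn)/(S_up−S_dn) = (22.0664−48.0112)/(78.3000−37.7000) = -0.6390. V = [p*·22.0664 + (1−p*)·48.0112]/1.3 = 18.3997. B = V − Δ·S = 55.4637.
Check: Δ(0,0)·S0 + B(0,0) = 18.3997 = V0.

(0,0): Delta=-0.6390 Bond=55.4637
(1,0): Delta=0.3093 Bond=36.3521
(1,1): Delta=-0.6742 Bond=74.8528
(2,0): Delta=2.3573 Bond=-2.9300
(2,1): Delta=0.2334 Bond=51.1183
(2,2): Delta=-0.7078 Bond=100.8617
(3,0): Delta=-1.7713 Bond=61.9533
(3,1): Delta=2.5102 Bond=-8.8676
(3,2): Delta=0.1491 Bond=72.2478
(3,3): Delta=-0.7395 Bond=135.6489
V0=18.3997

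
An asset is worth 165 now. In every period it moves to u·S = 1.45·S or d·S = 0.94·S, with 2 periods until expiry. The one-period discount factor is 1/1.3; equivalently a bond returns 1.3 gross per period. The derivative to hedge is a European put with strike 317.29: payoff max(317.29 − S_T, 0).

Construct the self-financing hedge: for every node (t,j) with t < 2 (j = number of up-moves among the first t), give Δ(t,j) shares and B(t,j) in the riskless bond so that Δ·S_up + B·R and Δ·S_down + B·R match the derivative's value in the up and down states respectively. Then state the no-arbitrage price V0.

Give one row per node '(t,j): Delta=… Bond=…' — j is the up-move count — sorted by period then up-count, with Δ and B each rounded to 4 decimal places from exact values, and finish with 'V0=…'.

Under the risk-neutral measure, an up-move has probability p* = (R−d)/(u−d) = 0.7059 and values discount at R = 1.3.
Terminal values V(2,·): V(2,0)=171.4960, V(2,1)=92.3950, V(2,2)=0.0000
(1,0): S=155.1000. Δ = (V_up−V_dn)/(S_up−S_dn) = (92.3950−171.4960)/(224.8950−145.7940) = -1.0000. V = [p*·92.3950 + (1−p*)·171.4960]/1.3 = 88.9692. B = V − Δ·S = 244.0692.
(1,1): S=239.2500. Δ = (V_up−V_dn)/(S_up−S_dn) = (0.0000−92.3950)/(346.9125−224.8950) = -0.7572. V = [p*·0.0000 + (1−p*)·92.3950]/1.3 = 20.9038. B = V − Δ·S = 202.0705.
(0,0): S=165.0000. Δ = (V_up−V_dn)/(S_up−S_dn) = (20.9038−88.9692)/(239.2500−155.1000) = -0.8089. V = [p*·20.9038 + (1−p*)·88.9692]/1.3 = 31.4793. B = V − Δ·S = 164.9408.
Self-financing check: at every node Δ·S+B equals the discounted successor values.

(0,0): Delta=-0.8089 Bond=164.9408
(1,0): Delta=-1.0000 Bond=244.0692
(1,1): Delta=-0.7572 Bond=202.0705
V0=31.4793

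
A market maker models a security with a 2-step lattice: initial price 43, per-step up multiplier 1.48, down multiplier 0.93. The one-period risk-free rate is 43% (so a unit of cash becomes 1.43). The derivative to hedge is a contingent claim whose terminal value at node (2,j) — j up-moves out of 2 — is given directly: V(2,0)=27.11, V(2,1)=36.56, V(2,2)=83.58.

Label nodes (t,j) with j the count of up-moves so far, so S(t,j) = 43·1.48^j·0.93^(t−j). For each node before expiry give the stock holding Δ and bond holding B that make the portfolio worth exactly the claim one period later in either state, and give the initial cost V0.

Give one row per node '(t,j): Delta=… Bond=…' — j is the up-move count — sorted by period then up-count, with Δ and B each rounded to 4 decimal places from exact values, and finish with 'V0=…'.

Since d<R<u, set p* = (R−d)/(u−d) = 0.9091; price each node as the discounted p*-expectation of its children.
Payoff layer (t=2): V(2,0)=27.1100, V(2,1)=36.5600, V(2,2)=83.5800
Node (1,0) S=39.9900: V=(p*·36.5600+(1−p*)·27.1100)/1.43=24.9657; Δ=(36.5600−27.1100)/(59.1852−37.1907)=0.4297; B=V−Δ·S=7.7839
Node (1,1) S=63.6400: V=(p*·83.5800+(1−p*)·36.5600)/1.43=55.4584; Δ=(83.5800−36.5600)/(94.1872−59.1852)=1.3434; B=V−Δ·S=-30.0325
Node (0,0) S=43.0000: V=(p*·55.4584+(1−p*)·24.9657)/1.43=36.8436; Δ=(55.4584−24.9657)/(63.6400−39.9900)=1.2893; B=V−Δ·S=-18.5977
Self-financing check: at every node Δ·S+B equals the discounted successor values.

(0,0): Delta=1.2893 Bond=-18.5977
(1,0): Delta=0.4297 Bond=7.7839
(1,1): Delta=1.3434 Bond=-30.0325
V0=36.8436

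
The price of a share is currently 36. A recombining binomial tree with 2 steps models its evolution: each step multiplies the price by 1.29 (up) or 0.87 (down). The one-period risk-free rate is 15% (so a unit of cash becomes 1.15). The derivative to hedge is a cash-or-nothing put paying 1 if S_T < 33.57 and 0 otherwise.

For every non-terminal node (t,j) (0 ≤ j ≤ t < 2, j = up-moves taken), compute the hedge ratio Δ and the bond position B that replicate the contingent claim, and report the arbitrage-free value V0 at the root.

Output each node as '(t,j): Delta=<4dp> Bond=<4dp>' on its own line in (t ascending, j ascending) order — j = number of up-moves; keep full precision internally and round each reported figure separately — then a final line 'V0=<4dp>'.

(0,0): Delta=-0.0192 Bond=0.7741
(1,0): Delta=-0.0760 Bond=2.6708
(1,1): Delta=0.0000 Bond=0.0000
V0=0.0840

Under the risk-neutral measure, an up-move has probability p* = (R−d)/(u−d) = 0.6667 and values discount at R = 1.15.
Terminal values V(2,·): V(2,0)=1.0000, V(2,1)=0.0000, V(2,2)=0.0000
Node (1,0) S=31.3200: V=(p*·0.0000+(1−p*)·1.0000)/1.15=0.2899; Δ=(0.0000−1.0000)/(40.4028−27.2484)=-0.0760; B=V−Δ·S=2.6708
Node (1,1) S=46.4400: V=(p*·0.0000+(1−p*)·0.0000)/1.15=0.0000; Δ=(0.0000−0.0000)/(59.9076−40.4028)=0.0000; B=V−Δ·S=0.0000
Node (0,0) S=36.0000: V=(p*·0.0000+(1−p*)·0.2899)/1.15=0.0840; Δ=(0.0000−0.2899)/(46.4400−31.3200)=-0.0192; B=V−Δ·S=0.7741
Root portfolio cost Δ·36+B reproduces V0=0.0840.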